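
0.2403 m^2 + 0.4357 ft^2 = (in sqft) 3.022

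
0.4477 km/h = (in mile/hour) 0.2782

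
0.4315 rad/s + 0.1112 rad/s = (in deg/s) 31.09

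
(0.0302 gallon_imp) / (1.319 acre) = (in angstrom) 257.2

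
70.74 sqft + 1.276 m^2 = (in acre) 0.001939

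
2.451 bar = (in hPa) 2451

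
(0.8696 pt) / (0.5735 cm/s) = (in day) 6.191e-07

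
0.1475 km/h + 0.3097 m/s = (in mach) 0.00103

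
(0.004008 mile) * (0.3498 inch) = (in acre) 1.416e-05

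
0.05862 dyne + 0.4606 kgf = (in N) 4.517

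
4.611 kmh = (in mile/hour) 2.865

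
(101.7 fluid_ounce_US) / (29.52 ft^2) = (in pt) 3.109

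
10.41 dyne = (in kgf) 1.062e-05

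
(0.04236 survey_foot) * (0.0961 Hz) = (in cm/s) 0.1241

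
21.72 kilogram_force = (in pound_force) 47.88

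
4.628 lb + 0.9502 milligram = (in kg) 2.099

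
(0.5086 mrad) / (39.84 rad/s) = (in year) 4.048e-13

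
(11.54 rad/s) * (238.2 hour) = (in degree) 5.67e+08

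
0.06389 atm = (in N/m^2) 6474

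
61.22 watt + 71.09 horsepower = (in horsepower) 71.17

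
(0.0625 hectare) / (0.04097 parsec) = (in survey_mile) 3.072e-16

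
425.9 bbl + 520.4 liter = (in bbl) 429.2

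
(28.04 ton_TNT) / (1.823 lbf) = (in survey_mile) 8.99e+06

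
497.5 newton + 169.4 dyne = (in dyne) 4.975e+07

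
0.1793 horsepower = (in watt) 133.7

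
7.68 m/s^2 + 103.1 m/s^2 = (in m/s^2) 110.8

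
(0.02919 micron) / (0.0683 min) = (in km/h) 2.564e-08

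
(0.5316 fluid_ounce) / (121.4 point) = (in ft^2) 0.003951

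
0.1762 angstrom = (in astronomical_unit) 1.178e-22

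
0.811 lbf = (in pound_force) 0.811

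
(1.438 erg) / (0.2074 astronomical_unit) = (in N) 4.635e-18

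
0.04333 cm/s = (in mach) 1.273e-06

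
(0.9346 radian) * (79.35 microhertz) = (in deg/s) 0.004249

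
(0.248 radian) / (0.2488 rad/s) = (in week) 1.648e-06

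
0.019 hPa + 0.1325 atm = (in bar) 0.1343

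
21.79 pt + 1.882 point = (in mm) 8.351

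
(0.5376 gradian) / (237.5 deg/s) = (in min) 3.395e-05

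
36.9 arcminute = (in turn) 0.001708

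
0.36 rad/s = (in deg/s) 20.63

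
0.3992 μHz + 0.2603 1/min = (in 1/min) 0.2603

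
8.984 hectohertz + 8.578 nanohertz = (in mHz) 8.984e+05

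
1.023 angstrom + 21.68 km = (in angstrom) 2.168e+14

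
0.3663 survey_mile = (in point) 1.671e+06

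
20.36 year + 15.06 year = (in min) 1.862e+07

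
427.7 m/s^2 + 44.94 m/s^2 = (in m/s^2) 472.6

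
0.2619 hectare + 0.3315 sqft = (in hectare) 0.2619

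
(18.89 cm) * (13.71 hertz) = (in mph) 5.793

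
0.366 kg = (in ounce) 12.91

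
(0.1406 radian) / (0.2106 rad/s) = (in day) 7.727e-06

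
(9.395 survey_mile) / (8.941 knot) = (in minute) 54.79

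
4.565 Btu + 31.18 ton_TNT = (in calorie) 3.118e+10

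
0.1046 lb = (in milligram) 4.745e+04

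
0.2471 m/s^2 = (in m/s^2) 0.2471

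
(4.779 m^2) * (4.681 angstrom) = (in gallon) 5.91e-07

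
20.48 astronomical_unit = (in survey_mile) 1.904e+09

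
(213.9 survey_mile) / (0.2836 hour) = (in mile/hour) 754.2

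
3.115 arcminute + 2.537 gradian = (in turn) 0.006487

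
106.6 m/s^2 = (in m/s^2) 106.6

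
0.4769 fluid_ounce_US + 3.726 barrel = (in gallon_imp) 130.3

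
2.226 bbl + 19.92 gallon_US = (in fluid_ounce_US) 1.452e+04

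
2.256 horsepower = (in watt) 1682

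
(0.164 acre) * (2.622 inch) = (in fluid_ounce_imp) 1.556e+06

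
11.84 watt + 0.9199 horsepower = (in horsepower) 0.9358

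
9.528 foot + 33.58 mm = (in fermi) 2.938e+15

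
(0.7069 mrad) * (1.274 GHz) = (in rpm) 8.6e+06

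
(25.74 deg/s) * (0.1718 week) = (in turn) 7429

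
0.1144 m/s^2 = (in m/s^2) 0.1144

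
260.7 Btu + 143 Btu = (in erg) 4.259e+12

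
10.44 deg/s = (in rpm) 1.74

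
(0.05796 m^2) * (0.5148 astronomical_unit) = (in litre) 4.464e+12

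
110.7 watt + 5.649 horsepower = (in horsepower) 5.797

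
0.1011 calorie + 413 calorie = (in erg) 1.728e+10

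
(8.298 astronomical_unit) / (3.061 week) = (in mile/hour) 1.5e+06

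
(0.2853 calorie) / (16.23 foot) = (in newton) 0.2413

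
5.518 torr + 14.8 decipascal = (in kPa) 0.7372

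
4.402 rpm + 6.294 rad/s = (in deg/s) 387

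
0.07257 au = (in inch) 4.274e+11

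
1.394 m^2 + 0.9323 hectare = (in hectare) 0.9324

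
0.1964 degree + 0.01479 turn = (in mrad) 96.36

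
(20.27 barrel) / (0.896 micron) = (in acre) 888.8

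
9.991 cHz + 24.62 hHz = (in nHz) 2.462e+12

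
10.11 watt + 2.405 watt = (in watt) 12.51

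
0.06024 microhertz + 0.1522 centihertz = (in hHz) 1.522e-05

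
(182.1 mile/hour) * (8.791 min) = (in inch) 1.69e+06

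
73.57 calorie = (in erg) 3.078e+09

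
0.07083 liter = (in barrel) 0.0004455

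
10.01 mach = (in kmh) 1.227e+04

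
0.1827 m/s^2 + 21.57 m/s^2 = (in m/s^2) 21.75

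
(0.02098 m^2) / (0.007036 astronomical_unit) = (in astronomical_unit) 1.332e-22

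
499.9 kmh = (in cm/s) 1.389e+04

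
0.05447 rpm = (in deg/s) 0.3268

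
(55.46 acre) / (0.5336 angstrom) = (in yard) 4.6e+15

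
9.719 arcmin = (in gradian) 0.18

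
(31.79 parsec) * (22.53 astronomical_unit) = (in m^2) 3.306e+30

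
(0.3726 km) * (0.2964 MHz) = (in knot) 2.147e+08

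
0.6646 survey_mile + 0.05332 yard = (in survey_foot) 3509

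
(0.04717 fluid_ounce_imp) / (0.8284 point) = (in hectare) 4.586e-07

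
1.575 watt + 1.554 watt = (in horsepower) 0.004196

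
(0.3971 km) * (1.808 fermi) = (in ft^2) 7.728e-12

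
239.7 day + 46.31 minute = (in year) 0.6568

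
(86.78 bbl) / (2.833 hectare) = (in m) 0.000487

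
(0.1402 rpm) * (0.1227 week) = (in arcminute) 3.745e+06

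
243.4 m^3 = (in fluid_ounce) 8.23e+06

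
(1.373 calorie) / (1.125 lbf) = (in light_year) 1.213e-16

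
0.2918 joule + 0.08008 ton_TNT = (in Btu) 3.176e+05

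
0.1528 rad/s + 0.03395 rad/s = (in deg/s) 10.7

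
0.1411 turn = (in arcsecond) 1.829e+05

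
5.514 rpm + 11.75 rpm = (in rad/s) 1.808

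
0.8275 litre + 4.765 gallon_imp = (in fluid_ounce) 760.5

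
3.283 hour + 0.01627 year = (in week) 0.8679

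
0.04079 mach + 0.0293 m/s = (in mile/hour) 31.13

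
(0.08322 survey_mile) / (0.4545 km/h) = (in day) 0.01228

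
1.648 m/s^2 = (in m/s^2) 1.648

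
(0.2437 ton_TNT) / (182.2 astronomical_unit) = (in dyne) 3.741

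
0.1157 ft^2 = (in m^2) 0.01075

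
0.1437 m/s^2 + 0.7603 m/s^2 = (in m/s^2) 0.904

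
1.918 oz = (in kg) 0.05437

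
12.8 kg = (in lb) 28.22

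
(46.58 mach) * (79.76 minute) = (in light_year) 8.023e-09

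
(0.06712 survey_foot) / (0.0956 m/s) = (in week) 3.538e-07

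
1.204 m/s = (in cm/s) 120.4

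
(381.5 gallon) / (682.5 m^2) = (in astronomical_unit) 1.414e-14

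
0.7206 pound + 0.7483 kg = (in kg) 1.075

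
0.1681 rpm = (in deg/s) 1.009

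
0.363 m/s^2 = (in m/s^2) 0.363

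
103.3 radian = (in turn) 16.44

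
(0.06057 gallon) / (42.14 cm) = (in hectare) 5.441e-08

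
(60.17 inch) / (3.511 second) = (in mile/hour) 0.9737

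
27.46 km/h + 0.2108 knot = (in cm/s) 773.6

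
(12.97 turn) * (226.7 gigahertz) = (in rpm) 1.764e+14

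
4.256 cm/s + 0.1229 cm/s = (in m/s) 0.04379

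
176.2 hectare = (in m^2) 1.762e+06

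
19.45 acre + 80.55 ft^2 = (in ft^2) 8.473e+05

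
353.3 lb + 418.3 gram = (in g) 1.607e+05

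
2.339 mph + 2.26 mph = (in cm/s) 205.6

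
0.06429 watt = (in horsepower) 8.621e-05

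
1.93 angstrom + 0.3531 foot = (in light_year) 1.138e-17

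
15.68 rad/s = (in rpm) 149.7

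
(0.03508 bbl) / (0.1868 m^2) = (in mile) 1.855e-05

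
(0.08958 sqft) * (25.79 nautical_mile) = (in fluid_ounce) 1.344e+07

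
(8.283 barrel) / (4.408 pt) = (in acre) 0.2093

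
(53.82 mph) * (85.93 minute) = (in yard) 1.357e+05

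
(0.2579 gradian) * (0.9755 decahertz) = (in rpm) 0.3774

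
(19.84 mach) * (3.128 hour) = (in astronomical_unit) 0.0005085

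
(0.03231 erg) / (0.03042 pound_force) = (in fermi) 2.388e+07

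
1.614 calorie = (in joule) 6.753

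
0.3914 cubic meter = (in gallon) 103.4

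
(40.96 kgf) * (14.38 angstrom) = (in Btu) 5.475e-10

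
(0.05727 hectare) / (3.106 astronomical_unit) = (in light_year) 1.303e-25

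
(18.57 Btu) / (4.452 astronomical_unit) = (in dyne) 0.002942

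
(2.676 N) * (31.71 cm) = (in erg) 8.486e+06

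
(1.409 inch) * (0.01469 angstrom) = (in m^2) 5.257e-14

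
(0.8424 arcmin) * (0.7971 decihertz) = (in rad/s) 1.953e-05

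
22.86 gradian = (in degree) 20.57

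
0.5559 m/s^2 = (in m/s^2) 0.5559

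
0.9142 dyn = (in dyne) 0.9142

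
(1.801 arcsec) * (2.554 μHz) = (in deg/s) 1.278e-09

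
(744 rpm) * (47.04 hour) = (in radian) 1.319e+07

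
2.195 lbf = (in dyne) 9.764e+05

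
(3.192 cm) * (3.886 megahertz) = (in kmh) 4.465e+05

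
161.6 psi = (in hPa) 1.114e+04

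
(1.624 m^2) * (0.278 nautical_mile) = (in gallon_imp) 1.839e+05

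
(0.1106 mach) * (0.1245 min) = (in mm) 2.813e+05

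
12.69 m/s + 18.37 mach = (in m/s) 6268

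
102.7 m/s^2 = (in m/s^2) 102.7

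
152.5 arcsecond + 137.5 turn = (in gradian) 5.5e+04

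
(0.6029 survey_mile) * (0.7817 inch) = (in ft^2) 207.4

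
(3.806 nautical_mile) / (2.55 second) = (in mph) 6183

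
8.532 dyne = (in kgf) 8.7e-06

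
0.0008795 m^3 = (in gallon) 0.2323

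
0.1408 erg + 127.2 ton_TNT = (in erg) 5.322e+18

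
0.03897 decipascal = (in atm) 3.846e-08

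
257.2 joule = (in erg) 2.572e+09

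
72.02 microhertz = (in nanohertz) 7.202e+04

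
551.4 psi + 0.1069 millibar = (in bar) 38.02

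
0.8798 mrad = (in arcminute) 3.025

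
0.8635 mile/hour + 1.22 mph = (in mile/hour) 2.083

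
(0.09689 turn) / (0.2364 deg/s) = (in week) 0.000244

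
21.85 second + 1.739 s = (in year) 7.48e-07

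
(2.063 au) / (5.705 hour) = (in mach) 4.413e+04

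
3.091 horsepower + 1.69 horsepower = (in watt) 3565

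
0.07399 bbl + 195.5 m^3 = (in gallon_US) 5.165e+04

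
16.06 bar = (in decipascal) 1.606e+07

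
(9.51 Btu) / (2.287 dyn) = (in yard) 4.798e+08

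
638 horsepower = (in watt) 4.758e+05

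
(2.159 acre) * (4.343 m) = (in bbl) 2.387e+05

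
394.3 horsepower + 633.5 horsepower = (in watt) 7.664e+05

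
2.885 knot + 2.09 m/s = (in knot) 6.948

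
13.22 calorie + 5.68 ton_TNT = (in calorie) 5.68e+09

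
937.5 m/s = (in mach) 2.753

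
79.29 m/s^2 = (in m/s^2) 79.29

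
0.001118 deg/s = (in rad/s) 1.951e-05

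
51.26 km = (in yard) 5.606e+04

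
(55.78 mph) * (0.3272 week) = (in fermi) 4.935e+21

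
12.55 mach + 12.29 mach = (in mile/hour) 1.892e+04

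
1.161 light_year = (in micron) 1.098e+22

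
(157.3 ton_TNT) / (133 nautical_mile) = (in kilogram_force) 2.725e+05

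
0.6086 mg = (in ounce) 2.147e-05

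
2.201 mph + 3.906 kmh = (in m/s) 2.069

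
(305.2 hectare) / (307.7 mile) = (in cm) 616.3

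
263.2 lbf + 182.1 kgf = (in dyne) 2.957e+08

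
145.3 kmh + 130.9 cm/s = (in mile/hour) 93.21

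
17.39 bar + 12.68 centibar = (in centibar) 1752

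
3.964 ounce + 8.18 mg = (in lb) 0.2478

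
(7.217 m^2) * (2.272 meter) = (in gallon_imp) 3607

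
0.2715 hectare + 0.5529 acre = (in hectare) 0.4953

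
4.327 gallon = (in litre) 16.38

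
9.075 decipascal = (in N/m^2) 0.9075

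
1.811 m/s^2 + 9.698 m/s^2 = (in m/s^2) 11.51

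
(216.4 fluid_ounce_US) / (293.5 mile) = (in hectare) 1.355e-12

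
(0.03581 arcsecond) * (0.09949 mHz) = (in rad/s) 1.727e-11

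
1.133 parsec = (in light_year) 3.695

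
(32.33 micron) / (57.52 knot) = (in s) 1.093e-06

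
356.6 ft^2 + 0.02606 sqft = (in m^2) 33.13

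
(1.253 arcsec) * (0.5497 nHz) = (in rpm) 3.189e-14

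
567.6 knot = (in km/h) 1051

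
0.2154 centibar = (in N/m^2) 215.4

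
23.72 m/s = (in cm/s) 2372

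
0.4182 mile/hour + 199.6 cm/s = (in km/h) 7.859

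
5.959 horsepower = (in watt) 4444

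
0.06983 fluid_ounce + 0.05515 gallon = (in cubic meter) 0.0002108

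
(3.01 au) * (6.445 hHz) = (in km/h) 1.045e+15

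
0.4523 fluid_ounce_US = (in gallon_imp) 0.002942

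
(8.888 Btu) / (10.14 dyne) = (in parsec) 2.997e-09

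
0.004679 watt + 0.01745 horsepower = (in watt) 13.02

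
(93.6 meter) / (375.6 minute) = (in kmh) 0.01495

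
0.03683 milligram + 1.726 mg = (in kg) 1.763e-06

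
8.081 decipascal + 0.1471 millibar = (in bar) 0.0001552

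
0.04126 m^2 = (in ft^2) 0.4441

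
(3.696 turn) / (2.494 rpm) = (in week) 0.000147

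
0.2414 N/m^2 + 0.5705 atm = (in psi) 8.384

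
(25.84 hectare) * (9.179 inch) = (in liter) 6.025e+07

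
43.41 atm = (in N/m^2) 4.399e+06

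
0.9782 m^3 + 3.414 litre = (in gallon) 259.3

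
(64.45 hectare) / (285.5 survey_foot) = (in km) 7.406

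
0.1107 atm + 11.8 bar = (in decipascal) 1.191e+07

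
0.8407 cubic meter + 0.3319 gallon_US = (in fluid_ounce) 2.847e+04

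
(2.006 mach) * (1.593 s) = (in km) 1.088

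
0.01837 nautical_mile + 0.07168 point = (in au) 2.274e-10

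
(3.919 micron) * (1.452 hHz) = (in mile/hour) 0.001273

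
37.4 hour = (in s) 1.346e+05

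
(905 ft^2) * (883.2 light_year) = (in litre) 7.025e+23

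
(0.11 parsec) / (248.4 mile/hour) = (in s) 3.057e+13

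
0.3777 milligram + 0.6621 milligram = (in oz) 3.668e-05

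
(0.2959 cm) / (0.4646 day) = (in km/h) 2.654e-07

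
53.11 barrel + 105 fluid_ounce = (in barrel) 53.13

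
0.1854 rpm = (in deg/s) 1.112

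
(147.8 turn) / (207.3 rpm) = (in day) 0.0004951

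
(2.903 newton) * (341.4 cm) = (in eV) 6.186e+19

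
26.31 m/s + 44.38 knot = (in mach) 0.1443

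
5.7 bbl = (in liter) 906.2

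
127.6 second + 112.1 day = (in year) 0.3071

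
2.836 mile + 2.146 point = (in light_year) 4.824e-13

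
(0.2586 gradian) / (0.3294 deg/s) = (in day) 8.178e-06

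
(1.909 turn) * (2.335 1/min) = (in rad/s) 0.4668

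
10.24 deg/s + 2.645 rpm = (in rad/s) 0.4557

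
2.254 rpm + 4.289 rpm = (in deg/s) 39.26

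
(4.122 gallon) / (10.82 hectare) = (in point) 0.0004088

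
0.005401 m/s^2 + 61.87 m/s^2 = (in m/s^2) 61.88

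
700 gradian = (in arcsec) 2.268e+06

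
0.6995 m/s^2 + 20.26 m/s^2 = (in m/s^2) 20.96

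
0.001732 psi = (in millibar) 0.1194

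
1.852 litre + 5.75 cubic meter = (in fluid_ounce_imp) 2.024e+05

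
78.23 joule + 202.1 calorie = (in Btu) 0.8756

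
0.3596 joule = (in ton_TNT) 8.595e-11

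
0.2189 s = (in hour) 6.081e-05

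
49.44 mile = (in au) 5.319e-07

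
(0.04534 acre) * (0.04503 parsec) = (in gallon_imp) 5.608e+19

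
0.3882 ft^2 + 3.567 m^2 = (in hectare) 0.0003603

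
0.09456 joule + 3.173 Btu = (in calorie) 800.1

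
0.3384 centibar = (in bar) 0.003384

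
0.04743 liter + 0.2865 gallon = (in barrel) 0.00712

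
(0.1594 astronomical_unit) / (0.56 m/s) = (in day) 4.928e+05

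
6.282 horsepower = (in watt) 4684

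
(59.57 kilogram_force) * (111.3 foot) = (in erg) 1.982e+11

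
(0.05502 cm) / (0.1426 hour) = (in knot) 2.083e-06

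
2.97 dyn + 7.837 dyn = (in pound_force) 2.43e-05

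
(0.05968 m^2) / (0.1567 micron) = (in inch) 1.499e+07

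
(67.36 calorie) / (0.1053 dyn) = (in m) 2.676e+08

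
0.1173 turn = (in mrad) 737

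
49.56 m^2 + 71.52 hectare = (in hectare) 71.52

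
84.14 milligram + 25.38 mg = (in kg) 0.0001095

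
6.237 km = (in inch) 2.456e+05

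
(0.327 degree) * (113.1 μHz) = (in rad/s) 6.455e-07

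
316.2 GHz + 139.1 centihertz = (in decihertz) 3.162e+12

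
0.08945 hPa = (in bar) 8.945e-05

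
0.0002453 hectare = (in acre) 0.0006061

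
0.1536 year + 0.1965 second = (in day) 56.06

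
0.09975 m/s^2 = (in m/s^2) 0.09975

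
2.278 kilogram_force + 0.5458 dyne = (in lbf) 5.022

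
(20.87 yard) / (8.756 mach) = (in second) 0.006401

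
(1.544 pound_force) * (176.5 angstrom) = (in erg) 1.212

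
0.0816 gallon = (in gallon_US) 0.0816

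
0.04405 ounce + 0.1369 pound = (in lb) 0.1397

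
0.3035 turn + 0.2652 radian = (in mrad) 2172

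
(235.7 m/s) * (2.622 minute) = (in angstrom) 3.708e+14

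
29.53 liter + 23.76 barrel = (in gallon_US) 1006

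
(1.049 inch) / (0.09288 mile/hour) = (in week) 1.061e-06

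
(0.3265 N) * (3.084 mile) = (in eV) 1.011e+22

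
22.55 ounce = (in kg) 0.6393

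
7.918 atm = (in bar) 8.023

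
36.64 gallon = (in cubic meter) 0.1387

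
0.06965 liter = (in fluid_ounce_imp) 2.451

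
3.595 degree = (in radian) 0.06274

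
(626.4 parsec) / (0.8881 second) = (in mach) 6.392e+16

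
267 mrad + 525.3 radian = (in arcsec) 1.084e+08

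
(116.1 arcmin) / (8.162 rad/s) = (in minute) 6.896e-05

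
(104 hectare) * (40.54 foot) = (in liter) 1.285e+10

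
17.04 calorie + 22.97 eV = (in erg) 7.13e+08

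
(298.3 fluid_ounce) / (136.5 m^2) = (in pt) 0.1832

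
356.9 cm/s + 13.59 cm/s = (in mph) 8.288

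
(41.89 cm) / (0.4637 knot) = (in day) 2.032e-05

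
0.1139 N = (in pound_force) 0.02561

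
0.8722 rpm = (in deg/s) 5.233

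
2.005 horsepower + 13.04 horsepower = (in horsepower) 15.04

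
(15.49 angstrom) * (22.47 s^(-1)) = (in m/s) 3.481e-08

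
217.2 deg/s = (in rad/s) 3.791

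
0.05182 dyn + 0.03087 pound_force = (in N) 0.1373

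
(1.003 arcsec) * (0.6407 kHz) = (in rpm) 0.02975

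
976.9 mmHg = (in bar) 1.302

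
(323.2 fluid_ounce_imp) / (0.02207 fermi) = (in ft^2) 4.479e+15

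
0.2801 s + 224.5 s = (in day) 0.002602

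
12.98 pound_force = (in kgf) 5.888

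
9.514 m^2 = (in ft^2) 102.4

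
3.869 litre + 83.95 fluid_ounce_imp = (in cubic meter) 0.006254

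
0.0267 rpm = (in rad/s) 0.002796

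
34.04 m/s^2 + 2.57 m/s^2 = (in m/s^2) 36.61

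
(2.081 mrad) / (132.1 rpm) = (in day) 1.741e-09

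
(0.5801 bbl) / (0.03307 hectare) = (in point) 0.7906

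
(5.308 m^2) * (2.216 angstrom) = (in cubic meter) 1.176e-09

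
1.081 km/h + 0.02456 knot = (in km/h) 1.126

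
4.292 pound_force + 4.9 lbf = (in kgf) 4.169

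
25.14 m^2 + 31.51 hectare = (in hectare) 31.51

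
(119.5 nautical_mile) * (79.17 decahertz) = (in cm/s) 1.752e+10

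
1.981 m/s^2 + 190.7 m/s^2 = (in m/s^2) 192.7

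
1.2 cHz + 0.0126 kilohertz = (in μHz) 1.261e+07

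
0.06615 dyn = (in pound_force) 1.487e-07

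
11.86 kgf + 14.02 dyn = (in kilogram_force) 11.86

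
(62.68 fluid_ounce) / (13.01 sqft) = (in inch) 0.06038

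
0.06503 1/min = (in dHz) 0.01084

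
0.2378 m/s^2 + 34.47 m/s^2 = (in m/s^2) 34.71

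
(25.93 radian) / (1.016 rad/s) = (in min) 0.4254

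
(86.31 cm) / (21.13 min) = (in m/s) 0.0006808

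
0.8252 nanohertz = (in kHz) 8.252e-13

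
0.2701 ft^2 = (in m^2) 0.02509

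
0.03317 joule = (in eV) 2.07e+17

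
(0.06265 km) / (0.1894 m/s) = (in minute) 5.513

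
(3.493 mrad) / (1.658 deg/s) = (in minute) 0.002012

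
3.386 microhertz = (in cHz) 0.0003386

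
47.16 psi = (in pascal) 3.252e+05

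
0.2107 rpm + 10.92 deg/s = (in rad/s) 0.2127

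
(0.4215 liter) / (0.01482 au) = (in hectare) 1.901e-17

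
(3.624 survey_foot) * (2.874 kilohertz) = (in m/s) 3175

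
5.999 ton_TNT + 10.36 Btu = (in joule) 2.51e+10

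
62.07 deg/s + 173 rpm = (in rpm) 183.3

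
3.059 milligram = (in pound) 6.744e-06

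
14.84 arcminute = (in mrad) 4.317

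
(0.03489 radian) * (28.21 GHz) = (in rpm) 9.399e+09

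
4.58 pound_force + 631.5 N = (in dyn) 6.519e+07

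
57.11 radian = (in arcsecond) 1.178e+07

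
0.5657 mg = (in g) 0.0005657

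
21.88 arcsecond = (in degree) 0.006078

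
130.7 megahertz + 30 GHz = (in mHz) 3.013e+13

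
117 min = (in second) 7020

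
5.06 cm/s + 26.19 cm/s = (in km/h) 1.125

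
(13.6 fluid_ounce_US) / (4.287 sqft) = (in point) 2.863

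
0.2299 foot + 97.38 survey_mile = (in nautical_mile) 84.62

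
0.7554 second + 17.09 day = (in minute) 2.461e+04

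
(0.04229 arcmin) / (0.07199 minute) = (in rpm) 2.72e-05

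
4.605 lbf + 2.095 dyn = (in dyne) 2.048e+06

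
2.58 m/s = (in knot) 5.015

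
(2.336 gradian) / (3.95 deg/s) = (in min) 0.008871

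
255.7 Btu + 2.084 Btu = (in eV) 1.698e+24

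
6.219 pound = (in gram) 2821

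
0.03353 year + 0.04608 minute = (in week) 1.748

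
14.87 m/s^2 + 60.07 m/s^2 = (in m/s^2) 74.94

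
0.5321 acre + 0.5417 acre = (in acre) 1.074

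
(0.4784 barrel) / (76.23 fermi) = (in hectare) 9.978e+07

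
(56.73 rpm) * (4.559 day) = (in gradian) 1.49e+08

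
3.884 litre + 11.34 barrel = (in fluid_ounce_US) 6.11e+04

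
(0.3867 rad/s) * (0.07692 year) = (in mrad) 9.38e+08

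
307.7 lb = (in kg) 139.6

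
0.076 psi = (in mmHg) 3.93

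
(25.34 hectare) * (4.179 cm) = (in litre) 1.059e+07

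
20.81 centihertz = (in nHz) 2.081e+08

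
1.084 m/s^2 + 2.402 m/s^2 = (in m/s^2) 3.486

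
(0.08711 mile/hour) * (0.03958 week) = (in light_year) 9.853e-14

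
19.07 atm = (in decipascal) 1.932e+07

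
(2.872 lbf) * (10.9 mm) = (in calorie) 0.03328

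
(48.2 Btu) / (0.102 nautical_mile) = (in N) 269.2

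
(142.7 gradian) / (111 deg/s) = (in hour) 0.0003214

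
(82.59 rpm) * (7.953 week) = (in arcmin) 1.43e+11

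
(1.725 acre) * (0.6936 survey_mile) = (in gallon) 2.059e+09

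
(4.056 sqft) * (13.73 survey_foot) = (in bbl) 9.919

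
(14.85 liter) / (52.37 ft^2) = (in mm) 3.052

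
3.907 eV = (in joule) 6.26e-19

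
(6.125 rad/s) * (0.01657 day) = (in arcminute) 3.015e+07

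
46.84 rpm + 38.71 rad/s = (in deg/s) 2499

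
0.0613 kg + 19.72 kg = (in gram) 1.978e+04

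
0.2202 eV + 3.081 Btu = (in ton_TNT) 7.769e-07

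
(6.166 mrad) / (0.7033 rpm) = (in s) 0.08372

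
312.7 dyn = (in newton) 0.003127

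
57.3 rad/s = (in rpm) 547.2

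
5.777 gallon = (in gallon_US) 5.777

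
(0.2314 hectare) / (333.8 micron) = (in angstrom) 6.932e+16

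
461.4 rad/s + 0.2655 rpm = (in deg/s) 2.644e+04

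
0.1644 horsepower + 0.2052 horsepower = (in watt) 275.6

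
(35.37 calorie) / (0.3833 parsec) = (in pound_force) 2.813e-15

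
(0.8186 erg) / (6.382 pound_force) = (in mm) 2.884e-06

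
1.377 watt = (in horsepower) 0.001847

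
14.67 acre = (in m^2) 5.937e+04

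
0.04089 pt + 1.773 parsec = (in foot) 1.795e+17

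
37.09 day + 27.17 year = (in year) 27.27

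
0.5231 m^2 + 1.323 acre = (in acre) 1.323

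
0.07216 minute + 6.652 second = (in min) 0.183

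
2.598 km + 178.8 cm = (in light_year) 2.748e-13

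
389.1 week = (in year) 7.462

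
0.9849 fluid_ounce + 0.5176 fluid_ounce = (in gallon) 0.01174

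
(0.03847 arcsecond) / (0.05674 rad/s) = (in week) 5.435e-12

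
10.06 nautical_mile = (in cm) 1.863e+06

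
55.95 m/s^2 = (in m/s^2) 55.95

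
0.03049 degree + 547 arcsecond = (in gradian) 0.2027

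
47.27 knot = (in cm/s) 2432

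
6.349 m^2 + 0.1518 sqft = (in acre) 0.001572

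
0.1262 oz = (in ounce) 0.1262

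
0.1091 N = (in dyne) 1.091e+04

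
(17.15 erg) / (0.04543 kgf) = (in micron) 3.849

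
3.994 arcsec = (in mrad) 0.01936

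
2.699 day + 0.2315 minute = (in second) 2.332e+05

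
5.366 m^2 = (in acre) 0.001326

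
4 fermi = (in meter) 4e-15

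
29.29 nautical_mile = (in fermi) 5.425e+19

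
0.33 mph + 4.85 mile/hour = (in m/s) 2.316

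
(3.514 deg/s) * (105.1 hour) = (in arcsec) 4.786e+09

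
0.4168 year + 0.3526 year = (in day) 280.8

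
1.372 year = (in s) 4.327e+07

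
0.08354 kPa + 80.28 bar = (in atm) 79.23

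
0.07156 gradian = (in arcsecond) 231.9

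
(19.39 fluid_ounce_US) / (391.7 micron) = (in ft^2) 15.76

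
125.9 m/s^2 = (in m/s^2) 125.9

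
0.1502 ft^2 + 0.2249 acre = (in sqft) 9797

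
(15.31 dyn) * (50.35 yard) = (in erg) 7.049e+04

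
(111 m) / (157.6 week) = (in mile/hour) 2.605e-06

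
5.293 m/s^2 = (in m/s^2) 5.293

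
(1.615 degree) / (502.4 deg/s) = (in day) 3.721e-08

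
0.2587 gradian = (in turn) 0.0006467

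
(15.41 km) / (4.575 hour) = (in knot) 1.819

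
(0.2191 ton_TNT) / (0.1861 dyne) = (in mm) 4.926e+17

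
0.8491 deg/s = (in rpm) 0.1415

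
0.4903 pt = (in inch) 0.00681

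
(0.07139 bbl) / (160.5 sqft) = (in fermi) 7.612e+11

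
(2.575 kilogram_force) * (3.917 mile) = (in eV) 9.936e+23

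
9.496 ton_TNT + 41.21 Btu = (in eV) 2.48e+29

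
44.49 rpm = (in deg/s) 266.9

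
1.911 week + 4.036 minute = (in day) 13.38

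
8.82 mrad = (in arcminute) 30.32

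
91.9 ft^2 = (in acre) 0.00211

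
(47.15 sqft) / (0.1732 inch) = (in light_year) 1.052e-13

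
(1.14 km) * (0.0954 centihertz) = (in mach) 0.003194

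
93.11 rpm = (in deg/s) 558.7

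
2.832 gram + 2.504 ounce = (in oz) 2.604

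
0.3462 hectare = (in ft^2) 3.726e+04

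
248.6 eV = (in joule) 3.983e-17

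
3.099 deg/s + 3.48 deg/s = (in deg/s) 6.579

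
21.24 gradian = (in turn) 0.0531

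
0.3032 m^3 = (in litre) 303.2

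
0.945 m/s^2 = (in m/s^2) 0.945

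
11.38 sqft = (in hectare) 0.0001057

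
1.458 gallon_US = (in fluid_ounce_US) 186.6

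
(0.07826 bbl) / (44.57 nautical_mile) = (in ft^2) 1.623e-06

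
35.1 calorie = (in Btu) 0.1392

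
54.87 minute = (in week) 0.005443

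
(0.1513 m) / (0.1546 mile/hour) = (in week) 3.62e-06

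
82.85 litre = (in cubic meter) 0.08285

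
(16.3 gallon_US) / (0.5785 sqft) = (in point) 3254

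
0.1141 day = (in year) 0.0003126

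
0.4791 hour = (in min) 28.75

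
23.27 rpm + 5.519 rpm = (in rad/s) 3.015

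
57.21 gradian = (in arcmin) 3089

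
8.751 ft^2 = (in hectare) 8.13e-05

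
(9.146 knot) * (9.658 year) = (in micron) 1.433e+15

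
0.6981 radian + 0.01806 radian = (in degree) 41.03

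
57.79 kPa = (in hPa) 577.9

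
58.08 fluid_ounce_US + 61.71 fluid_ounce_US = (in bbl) 0.02228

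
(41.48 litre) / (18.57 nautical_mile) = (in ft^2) 1.298e-05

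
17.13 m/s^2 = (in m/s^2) 17.13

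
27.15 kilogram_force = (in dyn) 2.663e+07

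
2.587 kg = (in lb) 5.703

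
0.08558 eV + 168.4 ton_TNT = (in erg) 7.046e+18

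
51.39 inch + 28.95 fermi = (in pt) 3700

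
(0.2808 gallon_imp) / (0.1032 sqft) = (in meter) 0.1331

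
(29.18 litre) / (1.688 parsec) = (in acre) 1.384e-22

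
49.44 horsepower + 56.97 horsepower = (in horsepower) 106.4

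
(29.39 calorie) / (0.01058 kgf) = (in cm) 1.185e+05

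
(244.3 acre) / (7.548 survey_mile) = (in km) 0.08139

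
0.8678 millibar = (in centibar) 0.08678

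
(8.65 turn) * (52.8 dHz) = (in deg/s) 1.644e+04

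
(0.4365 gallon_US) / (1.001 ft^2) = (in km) 1.777e-05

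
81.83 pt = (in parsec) 9.355e-19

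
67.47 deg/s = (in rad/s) 1.178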